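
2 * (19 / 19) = 2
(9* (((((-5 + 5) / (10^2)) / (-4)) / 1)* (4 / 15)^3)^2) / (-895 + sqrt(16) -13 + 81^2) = 0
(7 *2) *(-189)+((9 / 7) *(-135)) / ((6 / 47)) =-4005.64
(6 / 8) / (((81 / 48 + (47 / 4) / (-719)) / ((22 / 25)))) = 189816 / 480625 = 0.39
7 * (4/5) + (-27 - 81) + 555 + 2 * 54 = 2803/5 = 560.60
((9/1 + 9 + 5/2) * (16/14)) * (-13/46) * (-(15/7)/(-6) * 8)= -21320/1127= -18.92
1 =1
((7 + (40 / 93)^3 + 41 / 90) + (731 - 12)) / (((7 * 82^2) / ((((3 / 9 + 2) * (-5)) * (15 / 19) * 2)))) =-29219680565 / 102761432892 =-0.28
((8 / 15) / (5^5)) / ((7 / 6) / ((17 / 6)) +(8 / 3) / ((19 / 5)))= 2584 / 16859375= 0.00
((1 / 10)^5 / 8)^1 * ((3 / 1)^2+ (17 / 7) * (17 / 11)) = 491 / 30800000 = 0.00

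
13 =13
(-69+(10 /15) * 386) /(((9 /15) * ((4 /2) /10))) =14125 /9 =1569.44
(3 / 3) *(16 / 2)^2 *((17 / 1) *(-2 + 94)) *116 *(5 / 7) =58055680 / 7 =8293668.57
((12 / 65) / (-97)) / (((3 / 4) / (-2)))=32 / 6305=0.01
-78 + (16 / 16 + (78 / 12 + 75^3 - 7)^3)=600675354494718133 / 8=75084419311839766.62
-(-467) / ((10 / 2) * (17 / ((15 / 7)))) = 1401 / 119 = 11.77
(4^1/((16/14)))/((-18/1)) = -7/36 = -0.19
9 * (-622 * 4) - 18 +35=-22375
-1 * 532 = -532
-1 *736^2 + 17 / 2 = -1083375 / 2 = -541687.50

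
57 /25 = 2.28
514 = 514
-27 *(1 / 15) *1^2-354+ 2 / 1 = -353.80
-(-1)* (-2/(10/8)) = -8/5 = -1.60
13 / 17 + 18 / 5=371 / 85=4.36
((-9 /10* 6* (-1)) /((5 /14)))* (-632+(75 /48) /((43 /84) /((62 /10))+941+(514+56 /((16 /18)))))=-1888750267929 /197654350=-9555.82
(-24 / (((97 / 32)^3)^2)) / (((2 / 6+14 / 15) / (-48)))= 18554258718720 / 15826468093651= 1.17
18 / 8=9 / 4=2.25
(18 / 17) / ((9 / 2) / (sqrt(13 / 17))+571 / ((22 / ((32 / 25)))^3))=-45527099904000000 / 10119791285314354921+140133243164062500* sqrt(221) / 10119791285314354921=0.20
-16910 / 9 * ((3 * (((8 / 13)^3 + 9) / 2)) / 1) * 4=-686038700 / 6591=-104087.19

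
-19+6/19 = -355/19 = -18.68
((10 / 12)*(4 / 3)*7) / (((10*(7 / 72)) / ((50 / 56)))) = 50 / 7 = 7.14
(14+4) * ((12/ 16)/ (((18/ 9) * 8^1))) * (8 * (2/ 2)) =6.75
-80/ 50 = -8/ 5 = -1.60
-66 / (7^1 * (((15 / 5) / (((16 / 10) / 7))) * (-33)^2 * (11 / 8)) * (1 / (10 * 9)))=-256 / 5929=-0.04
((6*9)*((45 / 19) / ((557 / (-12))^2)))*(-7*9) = -22044960 / 5894731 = -3.74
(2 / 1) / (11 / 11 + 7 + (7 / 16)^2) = 512 / 2097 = 0.24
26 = 26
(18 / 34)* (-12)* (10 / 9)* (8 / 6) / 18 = -80 / 153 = -0.52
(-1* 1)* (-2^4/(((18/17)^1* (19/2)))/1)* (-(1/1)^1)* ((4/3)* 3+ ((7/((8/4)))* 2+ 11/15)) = -47872/2565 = -18.66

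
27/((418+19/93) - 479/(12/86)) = -0.01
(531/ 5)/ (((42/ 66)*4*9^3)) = 649/ 11340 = 0.06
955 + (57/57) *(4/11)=10509/11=955.36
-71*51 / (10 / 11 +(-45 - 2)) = 78.56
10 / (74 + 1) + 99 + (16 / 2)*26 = 4607 / 15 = 307.13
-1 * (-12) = 12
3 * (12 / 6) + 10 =16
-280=-280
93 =93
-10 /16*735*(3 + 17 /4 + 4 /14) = -110775 /32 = -3461.72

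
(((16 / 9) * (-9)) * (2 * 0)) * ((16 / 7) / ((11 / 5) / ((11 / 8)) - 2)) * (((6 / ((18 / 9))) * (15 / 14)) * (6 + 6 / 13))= 0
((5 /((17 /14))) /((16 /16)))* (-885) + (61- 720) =-73153 /17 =-4303.12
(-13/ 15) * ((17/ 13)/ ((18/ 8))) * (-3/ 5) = 68/ 225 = 0.30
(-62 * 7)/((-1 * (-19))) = -434/19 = -22.84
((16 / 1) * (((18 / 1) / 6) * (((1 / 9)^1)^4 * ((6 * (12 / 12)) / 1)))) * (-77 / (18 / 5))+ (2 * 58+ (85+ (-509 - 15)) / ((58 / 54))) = -293.66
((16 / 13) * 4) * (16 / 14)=5.63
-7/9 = -0.78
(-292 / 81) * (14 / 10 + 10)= -5548 / 135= -41.10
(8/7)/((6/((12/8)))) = 2/7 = 0.29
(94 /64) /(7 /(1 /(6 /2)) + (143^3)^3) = 47 /800155353944841528448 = 0.00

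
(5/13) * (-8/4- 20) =-110/13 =-8.46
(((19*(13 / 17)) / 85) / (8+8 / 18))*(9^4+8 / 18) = 132.82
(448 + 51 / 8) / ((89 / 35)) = 127225 / 712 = 178.69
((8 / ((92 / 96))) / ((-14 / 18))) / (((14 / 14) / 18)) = -31104 / 161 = -193.19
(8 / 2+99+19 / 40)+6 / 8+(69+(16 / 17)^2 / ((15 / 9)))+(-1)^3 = 172.76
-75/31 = -2.42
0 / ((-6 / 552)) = 0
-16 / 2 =-8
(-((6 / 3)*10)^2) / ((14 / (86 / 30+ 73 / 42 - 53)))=203260 / 147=1382.72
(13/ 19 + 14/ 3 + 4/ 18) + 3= 1466/ 171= 8.57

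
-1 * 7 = -7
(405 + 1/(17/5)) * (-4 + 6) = 13780/17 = 810.59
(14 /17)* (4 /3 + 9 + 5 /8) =1841 /204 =9.02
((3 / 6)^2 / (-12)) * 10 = -5 / 24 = -0.21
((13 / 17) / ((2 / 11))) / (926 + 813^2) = 11 / 1731110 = 0.00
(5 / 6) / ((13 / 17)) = 85 / 78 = 1.09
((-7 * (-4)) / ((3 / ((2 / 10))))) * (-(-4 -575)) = 5404 / 5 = 1080.80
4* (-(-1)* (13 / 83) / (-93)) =-52 / 7719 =-0.01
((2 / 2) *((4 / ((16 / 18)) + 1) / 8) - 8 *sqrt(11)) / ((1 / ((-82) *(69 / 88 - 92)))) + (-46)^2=464531 / 64 - 658214 *sqrt(11) / 11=-191200.69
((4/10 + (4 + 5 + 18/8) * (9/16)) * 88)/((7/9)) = 213147/280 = 761.24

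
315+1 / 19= 5986 / 19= 315.05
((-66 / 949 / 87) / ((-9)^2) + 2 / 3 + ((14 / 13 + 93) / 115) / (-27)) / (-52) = -163135607 / 13330621980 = -0.01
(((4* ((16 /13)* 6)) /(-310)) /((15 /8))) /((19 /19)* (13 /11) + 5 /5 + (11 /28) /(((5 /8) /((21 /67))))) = -0.02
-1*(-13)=13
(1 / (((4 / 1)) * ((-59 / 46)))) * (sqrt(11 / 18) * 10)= -115 * sqrt(22) / 354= -1.52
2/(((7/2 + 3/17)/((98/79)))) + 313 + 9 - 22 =2969164/9875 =300.67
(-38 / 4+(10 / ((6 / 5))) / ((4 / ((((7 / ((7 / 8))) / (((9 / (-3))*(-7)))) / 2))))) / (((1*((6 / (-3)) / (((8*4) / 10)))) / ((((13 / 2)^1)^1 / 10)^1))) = 14911 / 1575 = 9.47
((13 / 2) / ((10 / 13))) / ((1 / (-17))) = -2873 / 20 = -143.65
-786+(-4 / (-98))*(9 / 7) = -269580 / 343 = -785.95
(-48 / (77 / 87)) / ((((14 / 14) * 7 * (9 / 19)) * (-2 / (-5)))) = -40.89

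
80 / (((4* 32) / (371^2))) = 688205 / 8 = 86025.62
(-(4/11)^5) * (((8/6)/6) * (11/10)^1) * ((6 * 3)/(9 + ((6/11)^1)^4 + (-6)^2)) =-2048/3300705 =-0.00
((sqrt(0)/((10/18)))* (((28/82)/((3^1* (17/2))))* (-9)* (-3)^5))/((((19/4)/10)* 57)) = 0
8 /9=0.89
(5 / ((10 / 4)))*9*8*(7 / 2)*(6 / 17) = 3024 / 17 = 177.88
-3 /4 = -0.75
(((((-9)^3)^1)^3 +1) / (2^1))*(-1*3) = 581130732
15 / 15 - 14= -13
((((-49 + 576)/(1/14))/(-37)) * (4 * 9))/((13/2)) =-1104.40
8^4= 4096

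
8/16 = 1/2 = 0.50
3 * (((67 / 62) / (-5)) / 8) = -201 / 2480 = -0.08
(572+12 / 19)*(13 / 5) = 1488.84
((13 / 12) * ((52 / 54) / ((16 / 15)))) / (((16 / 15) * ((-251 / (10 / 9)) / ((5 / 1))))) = -105625 / 5204736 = -0.02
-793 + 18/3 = -787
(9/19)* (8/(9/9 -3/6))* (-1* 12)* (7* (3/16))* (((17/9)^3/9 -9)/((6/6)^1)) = 1515808/1539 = 984.93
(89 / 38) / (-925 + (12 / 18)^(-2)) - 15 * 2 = -2104048 / 70129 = -30.00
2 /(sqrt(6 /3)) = 1.41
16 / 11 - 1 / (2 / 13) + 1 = -89 / 22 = -4.05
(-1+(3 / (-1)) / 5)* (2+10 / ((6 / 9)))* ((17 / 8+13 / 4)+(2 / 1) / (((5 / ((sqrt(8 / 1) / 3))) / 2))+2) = -221.12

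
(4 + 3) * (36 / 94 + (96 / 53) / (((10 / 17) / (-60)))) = -1290.60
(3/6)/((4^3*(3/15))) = 5/128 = 0.04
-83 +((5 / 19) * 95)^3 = 15542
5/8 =0.62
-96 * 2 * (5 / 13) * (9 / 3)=-2880 / 13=-221.54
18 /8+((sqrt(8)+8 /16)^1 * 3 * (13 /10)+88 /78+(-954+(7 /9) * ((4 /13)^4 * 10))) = -1219186081 /1285245+39 * sqrt(2) /5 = -937.57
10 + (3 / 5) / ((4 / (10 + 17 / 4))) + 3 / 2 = 1091 / 80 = 13.64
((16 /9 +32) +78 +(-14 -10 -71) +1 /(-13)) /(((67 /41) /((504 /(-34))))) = -2243192 /14807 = -151.50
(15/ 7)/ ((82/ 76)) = 570/ 287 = 1.99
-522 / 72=-29 / 4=-7.25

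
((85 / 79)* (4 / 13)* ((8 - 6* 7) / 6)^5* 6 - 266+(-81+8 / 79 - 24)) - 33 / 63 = -6974802010 / 582309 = -11977.84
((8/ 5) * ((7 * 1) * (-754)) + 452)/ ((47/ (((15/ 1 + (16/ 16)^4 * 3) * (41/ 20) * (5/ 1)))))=-7373358/ 235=-31375.99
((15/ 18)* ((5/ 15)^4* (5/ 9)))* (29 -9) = 250/ 2187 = 0.11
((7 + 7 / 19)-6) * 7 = 182 / 19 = 9.58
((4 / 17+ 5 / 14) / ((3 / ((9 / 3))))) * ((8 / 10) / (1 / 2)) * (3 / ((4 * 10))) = 423 / 5950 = 0.07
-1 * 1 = -1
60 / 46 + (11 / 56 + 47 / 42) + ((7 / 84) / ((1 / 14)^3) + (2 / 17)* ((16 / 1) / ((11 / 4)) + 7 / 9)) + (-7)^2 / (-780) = 32688929177 / 140900760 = 232.00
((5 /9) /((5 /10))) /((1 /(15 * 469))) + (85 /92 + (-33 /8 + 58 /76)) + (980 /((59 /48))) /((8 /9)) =8711.18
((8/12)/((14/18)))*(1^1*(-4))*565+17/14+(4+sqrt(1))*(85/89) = -2406217/1246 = -1931.15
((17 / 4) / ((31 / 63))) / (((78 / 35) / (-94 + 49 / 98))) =-2336565 / 6448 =-362.37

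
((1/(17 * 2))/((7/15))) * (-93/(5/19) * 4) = -10602/119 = -89.09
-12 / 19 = -0.63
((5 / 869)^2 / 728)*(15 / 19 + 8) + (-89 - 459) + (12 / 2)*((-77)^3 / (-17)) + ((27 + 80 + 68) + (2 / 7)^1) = 4077971369184209 / 25367368312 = 160756.58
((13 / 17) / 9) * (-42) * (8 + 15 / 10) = -1729 / 51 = -33.90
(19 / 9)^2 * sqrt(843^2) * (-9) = -101441 / 3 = -33813.67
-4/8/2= -1/4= -0.25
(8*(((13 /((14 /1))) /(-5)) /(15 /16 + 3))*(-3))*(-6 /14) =-832 /1715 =-0.49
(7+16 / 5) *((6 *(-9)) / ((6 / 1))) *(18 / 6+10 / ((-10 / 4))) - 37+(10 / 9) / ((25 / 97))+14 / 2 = 595 / 9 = 66.11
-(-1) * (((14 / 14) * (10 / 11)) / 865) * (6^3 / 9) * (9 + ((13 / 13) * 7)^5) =807168 / 1903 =424.16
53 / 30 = 1.77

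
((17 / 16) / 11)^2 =289 / 30976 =0.01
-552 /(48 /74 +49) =-20424 /1837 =-11.12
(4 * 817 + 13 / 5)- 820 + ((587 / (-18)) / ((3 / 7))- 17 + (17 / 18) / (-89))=2357.50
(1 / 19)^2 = 0.00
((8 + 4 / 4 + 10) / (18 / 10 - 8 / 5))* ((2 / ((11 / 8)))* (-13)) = -19760 / 11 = -1796.36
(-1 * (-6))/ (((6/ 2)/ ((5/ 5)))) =2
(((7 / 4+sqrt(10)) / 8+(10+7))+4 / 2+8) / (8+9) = sqrt(10) / 136+871 / 544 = 1.62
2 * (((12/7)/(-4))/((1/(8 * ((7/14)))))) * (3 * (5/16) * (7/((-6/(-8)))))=-30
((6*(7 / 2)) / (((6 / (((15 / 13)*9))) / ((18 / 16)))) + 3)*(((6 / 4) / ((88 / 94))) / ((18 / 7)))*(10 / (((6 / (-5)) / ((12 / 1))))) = -25028675 / 9152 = -2734.78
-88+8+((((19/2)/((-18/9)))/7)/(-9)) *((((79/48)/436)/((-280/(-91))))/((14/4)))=-59067167687/738339840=-80.00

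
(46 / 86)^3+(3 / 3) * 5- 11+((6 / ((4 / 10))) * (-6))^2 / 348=40185850 / 2305703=17.43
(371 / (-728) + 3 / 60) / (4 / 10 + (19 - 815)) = 239 / 413712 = 0.00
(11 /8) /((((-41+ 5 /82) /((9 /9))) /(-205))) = 92455 /13428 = 6.89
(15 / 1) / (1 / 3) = 45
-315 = -315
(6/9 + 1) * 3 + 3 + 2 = 10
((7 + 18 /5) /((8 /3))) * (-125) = -3975 /8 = -496.88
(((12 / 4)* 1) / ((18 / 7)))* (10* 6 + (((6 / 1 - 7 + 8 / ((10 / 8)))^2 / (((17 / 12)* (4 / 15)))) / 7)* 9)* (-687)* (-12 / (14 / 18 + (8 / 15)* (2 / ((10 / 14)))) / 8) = 2929165335 / 34748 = 84297.38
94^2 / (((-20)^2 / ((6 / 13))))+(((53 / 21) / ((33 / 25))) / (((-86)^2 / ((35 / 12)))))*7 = 29128967323 / 2855595600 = 10.20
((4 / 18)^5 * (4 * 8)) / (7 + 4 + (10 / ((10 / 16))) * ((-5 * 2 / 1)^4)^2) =1024 / 94478400649539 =0.00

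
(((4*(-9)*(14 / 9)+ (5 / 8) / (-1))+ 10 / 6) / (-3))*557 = 734683 / 72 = 10203.93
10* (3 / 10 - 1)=-7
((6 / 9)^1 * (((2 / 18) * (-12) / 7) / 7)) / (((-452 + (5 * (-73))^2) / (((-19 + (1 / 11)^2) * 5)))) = 30640 / 2361633351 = 0.00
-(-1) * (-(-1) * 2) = 2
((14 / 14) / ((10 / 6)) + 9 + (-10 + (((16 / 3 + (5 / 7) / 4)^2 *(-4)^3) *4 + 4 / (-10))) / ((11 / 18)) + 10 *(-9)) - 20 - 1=-3147107 / 245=-12845.33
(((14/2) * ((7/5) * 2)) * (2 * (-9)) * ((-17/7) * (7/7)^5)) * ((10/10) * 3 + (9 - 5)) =29988/5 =5997.60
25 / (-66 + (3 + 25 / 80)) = -400 / 1003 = -0.40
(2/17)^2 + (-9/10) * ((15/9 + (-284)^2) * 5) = -209790583/578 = -362959.49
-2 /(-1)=2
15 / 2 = 7.50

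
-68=-68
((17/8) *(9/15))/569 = 51/22760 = 0.00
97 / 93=1.04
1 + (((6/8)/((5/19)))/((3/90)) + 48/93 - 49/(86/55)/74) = 17083345/197284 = 86.59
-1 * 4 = -4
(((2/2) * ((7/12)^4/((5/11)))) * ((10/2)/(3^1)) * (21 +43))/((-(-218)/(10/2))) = 132055/211896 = 0.62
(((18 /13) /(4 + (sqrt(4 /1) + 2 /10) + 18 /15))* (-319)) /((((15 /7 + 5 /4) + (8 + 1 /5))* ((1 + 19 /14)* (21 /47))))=-3816400 /780663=-4.89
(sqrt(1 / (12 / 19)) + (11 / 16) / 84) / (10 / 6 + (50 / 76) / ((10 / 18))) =209 / 72800 + 19 * sqrt(57) / 325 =0.44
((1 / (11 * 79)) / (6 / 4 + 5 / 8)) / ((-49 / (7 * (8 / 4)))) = -16 / 103411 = -0.00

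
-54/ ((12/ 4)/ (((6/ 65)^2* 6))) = -3888/ 4225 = -0.92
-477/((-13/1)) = 477/13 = 36.69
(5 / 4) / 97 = 5 / 388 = 0.01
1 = 1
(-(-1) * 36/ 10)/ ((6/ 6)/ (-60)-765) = -216/ 45901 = -0.00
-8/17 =-0.47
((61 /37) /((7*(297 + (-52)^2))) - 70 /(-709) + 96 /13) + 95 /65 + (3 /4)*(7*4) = 214525600755 /7163996203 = 29.94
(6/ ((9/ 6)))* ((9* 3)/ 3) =36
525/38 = 13.82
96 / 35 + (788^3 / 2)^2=2094909942599183456 / 35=59854569788548098.74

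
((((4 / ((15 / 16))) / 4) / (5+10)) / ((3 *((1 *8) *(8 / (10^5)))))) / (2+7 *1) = 1000 / 243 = 4.12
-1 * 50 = -50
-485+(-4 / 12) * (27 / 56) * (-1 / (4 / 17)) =-484.32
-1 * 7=-7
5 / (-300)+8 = 479 / 60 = 7.98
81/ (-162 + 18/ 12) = -54/ 107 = -0.50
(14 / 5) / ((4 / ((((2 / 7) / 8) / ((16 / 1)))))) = 1 / 640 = 0.00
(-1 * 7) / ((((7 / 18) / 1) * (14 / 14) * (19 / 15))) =-270 / 19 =-14.21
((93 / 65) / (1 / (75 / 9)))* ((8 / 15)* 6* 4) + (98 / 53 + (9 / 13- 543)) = -267224 / 689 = -387.84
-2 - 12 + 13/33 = -449/33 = -13.61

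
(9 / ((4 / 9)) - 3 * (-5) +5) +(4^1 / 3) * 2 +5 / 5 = 527 / 12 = 43.92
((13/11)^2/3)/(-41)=-169/14883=-0.01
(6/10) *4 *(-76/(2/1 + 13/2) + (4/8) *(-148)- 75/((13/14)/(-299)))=981936/17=57760.94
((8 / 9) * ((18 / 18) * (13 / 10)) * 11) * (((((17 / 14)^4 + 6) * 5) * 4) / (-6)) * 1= -44904431 / 129654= -346.34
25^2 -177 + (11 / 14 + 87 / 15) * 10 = 3597 / 7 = 513.86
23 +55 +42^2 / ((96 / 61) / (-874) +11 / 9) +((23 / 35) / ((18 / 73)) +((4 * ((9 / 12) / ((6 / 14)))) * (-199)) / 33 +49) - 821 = 288880689473 / 405813870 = 711.86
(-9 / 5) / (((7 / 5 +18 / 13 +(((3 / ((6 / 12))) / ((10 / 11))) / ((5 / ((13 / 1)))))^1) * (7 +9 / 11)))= -6435 / 557452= -0.01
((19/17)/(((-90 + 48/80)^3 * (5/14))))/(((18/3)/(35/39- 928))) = 120222025/177646785147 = 0.00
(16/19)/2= 8/19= 0.42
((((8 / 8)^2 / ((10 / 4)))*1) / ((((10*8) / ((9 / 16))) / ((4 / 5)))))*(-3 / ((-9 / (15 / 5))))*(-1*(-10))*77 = 693 / 400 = 1.73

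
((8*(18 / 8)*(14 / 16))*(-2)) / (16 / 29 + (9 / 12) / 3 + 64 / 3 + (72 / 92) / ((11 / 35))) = -2773386 / 2168099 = -1.28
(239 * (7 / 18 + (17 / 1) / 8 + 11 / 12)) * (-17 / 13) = -77197 / 72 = -1072.18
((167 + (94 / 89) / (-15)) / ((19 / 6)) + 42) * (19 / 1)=800812 / 445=1799.58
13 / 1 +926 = 939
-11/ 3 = -3.67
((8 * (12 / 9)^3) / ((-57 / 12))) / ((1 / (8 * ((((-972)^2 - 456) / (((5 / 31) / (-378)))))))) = 6714791559168 / 95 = 70682016412.29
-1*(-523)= 523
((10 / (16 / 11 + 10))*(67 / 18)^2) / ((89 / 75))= 6172375 / 605556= 10.19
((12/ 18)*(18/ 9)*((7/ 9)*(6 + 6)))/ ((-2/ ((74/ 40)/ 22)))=-259/ 495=-0.52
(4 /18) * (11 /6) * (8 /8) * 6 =2.44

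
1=1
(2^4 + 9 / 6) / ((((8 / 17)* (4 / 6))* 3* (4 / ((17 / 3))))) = 10115 / 384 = 26.34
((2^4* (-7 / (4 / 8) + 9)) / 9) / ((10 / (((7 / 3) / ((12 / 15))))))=-70 / 27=-2.59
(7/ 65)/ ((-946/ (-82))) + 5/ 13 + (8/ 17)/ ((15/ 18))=501056/ 522665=0.96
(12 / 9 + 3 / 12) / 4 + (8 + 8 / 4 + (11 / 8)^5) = 1505105 / 98304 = 15.31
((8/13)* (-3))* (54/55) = -1296/715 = -1.81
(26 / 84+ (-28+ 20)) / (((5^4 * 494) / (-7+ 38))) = -527 / 682500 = -0.00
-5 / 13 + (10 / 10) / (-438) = -2203 / 5694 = -0.39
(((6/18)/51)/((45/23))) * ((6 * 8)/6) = 0.03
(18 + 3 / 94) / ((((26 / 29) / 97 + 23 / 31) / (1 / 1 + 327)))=1616045996 / 205249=7873.59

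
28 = 28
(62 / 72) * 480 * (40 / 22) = 24800 / 33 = 751.52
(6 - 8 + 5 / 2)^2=1 / 4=0.25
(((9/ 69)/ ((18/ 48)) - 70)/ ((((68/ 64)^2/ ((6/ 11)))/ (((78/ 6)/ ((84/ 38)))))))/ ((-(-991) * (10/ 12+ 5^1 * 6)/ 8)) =-4862287872/ 93834336365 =-0.05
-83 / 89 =-0.93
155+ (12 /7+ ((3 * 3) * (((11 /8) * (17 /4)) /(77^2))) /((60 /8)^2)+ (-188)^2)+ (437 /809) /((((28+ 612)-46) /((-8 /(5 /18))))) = 9288066368099 /261630600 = 35500.69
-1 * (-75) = 75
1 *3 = 3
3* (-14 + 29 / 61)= -2475 / 61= -40.57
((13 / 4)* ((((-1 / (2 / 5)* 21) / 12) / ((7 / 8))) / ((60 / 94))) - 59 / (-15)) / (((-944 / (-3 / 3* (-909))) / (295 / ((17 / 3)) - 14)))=506373903 / 641920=788.84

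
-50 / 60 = -5 / 6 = -0.83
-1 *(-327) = 327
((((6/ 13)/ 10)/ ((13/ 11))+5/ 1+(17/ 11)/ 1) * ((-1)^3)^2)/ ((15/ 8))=163208/ 46475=3.51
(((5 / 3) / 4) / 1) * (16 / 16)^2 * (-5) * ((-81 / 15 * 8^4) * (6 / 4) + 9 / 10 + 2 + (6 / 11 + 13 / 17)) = 310171195 / 4488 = 69111.23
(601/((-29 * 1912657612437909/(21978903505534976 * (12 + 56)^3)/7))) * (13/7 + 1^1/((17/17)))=-16907930888737946337280/11289857675697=-1497621261.00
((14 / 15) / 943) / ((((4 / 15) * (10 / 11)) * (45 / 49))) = 3773 / 848700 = 0.00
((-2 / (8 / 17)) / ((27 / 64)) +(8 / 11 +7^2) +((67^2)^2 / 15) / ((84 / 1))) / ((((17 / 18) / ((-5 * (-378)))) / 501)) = 176815335321 / 11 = 16074121392.82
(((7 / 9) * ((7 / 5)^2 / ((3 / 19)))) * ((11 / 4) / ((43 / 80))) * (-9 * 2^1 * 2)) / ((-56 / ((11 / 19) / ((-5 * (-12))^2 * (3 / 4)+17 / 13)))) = 154154 / 22650465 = 0.01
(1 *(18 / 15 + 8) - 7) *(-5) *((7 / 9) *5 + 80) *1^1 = -922.78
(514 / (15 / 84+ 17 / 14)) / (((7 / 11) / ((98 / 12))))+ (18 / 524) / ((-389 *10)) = 564719483507 / 119244060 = 4735.83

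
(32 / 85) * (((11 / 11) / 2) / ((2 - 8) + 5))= -16 / 85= -0.19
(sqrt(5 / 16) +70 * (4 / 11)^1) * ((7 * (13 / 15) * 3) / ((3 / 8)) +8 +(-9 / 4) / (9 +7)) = 54137 * sqrt(5) / 3840 +378959 / 264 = 1466.98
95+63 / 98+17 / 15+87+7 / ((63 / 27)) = 39223 / 210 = 186.78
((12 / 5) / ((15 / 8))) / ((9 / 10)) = 1.42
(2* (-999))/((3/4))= -2664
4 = 4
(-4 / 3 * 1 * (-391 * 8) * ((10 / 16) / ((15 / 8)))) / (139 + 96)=12512 / 2115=5.92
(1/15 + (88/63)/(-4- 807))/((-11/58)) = -962278/2810115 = -0.34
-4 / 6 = -2 / 3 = -0.67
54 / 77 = 0.70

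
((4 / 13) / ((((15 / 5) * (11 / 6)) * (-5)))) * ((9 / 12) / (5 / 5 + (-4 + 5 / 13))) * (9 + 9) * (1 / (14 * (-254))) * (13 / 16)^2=-4563 / 425582080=-0.00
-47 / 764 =-0.06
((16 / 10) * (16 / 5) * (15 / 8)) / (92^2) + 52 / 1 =137543 / 2645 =52.00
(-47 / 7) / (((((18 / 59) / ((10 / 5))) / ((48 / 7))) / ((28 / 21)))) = -177472 / 441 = -402.43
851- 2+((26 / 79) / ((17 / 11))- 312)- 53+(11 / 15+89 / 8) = 79946849 / 161160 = 496.07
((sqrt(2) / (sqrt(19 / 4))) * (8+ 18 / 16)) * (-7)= -511 * sqrt(38) / 76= -41.45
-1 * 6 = -6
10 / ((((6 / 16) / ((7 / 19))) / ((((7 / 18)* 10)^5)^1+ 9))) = 29709856960 / 3365793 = 8827.00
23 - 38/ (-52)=23.73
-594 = -594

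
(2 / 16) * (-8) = -1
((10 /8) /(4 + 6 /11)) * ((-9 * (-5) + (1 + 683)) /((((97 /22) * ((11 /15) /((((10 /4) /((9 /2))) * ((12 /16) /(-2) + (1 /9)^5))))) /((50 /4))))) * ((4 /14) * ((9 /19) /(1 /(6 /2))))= -243566125 /3715488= -65.55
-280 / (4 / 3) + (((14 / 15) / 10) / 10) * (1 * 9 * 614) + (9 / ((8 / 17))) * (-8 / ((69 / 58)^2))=-17624287 / 66125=-266.53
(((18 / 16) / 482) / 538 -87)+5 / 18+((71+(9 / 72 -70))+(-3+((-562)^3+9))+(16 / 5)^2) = -82853514549151763 / 466768800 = -177504397.36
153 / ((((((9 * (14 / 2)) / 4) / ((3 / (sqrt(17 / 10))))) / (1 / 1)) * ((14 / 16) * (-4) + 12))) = 24 * sqrt(170) / 119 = 2.63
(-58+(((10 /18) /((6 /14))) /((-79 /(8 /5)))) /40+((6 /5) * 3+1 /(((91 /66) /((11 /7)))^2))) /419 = -229799010187 /1813233555315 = -0.13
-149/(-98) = 149/98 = 1.52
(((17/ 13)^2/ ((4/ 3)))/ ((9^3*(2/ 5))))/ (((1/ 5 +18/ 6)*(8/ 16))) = 7225/ 2628288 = 0.00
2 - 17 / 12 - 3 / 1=-29 / 12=-2.42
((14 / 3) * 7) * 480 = 15680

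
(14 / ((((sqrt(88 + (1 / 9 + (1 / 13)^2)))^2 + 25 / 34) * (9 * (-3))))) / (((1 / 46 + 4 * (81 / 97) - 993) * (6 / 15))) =179470564 / 12174023004231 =0.00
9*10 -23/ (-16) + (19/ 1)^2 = 7239/ 16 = 452.44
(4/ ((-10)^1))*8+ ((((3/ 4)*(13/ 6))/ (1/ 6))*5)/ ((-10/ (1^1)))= -8.08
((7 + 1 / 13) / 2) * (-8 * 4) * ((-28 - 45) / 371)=107456 / 4823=22.28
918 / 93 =306 / 31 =9.87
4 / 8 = 1 / 2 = 0.50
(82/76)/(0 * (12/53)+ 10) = 41/380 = 0.11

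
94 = 94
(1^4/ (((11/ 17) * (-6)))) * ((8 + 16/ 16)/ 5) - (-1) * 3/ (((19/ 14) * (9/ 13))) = 17113/ 6270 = 2.73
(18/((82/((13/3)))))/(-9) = -13/123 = -0.11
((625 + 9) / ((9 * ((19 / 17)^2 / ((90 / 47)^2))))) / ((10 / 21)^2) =727223994 / 797449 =911.94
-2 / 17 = -0.12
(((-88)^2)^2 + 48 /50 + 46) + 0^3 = 1499239574 /25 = 59969582.96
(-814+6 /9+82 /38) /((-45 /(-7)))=-323659 /2565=-126.18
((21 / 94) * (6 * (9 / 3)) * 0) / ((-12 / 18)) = 0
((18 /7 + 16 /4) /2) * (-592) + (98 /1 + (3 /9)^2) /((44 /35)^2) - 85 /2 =-1925.56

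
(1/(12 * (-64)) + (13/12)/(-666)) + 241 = 61633555/255744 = 241.00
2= 2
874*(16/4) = 3496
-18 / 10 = -9 / 5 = -1.80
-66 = -66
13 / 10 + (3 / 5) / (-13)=163 / 130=1.25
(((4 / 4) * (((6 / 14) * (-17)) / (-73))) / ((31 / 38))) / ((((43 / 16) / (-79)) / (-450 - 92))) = 1327700544 / 681163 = 1949.17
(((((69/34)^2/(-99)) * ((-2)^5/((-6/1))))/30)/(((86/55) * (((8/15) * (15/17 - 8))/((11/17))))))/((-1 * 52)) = -2645/170597856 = -0.00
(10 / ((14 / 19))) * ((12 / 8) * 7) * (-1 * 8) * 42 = -47880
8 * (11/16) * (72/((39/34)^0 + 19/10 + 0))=3960/29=136.55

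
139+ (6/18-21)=355/3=118.33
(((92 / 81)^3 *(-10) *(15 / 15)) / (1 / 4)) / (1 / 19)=-591802880 / 531441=-1113.58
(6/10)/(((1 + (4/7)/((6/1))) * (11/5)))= 63/253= 0.25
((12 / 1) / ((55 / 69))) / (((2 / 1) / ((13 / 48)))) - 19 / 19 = 457 / 440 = 1.04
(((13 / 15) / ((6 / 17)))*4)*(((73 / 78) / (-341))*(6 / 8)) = -1241 / 61380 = -0.02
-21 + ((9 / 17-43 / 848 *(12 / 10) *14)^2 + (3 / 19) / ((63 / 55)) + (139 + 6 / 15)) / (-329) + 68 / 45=-2546499290475877 / 127879114885200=-19.91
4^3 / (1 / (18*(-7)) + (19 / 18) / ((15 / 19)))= 7560 / 157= 48.15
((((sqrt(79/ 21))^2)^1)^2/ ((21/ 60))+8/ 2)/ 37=137168/ 114219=1.20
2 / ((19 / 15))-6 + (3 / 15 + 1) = -306 / 95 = -3.22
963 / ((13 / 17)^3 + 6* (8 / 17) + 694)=1577073 / 1141897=1.38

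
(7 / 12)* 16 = 28 / 3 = 9.33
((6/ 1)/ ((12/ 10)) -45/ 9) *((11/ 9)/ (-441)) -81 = -81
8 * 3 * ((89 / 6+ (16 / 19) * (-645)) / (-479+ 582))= -240916 / 1957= -123.10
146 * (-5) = -730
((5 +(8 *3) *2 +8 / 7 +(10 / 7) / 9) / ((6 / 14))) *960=121635.56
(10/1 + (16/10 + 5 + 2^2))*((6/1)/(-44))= -309/110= -2.81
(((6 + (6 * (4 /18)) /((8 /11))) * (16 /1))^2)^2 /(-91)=-19987173376 /7371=-2711595.90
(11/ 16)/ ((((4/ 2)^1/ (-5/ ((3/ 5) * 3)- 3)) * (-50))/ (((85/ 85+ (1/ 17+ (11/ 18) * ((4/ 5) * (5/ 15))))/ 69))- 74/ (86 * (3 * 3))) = 38794041/ 55149651604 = 0.00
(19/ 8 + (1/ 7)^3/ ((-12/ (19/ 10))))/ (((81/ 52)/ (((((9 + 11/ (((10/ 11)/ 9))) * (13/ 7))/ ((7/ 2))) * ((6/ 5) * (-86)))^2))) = 163521688136843712/ 2573571875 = 63538807.57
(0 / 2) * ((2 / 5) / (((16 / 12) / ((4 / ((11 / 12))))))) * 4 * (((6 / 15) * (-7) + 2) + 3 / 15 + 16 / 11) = 0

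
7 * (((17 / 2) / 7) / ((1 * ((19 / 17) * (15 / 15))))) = 289 / 38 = 7.61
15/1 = 15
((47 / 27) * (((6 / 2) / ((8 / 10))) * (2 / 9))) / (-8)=-235 / 1296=-0.18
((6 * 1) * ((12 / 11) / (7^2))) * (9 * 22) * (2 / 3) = 864 / 49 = 17.63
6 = 6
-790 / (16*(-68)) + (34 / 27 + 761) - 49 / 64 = 22390967 / 29376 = 762.22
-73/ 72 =-1.01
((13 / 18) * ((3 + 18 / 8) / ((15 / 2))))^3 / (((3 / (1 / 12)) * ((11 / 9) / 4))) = 753571 / 64152000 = 0.01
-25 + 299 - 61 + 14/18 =1924/9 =213.78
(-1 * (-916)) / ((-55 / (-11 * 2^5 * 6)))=175872 / 5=35174.40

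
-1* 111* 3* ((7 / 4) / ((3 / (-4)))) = 777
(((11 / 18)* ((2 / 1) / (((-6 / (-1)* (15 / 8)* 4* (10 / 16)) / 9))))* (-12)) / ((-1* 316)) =88 / 5925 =0.01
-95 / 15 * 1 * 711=-4503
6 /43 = 0.14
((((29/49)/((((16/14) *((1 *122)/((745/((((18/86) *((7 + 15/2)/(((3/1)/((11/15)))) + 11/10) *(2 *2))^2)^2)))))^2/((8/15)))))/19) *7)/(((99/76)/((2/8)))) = 102883625147837928912109375/8437549179011872008858400456704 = 0.00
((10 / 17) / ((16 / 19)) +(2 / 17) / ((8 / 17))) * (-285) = -36765 / 136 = -270.33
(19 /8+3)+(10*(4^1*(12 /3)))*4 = 5163 /8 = 645.38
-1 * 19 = -19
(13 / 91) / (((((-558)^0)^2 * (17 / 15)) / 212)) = 3180 / 119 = 26.72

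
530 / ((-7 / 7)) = -530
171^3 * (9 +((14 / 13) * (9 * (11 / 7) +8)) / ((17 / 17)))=2135090097 / 13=164237699.77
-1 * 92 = -92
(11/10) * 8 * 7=308/5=61.60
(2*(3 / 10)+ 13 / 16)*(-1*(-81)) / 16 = 9153 / 1280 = 7.15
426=426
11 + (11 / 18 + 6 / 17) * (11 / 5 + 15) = 4220 / 153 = 27.58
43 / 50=0.86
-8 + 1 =-7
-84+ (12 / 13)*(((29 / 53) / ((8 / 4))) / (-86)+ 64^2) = 8425281 / 2279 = 3696.92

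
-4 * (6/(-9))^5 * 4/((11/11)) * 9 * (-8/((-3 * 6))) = 2048/243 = 8.43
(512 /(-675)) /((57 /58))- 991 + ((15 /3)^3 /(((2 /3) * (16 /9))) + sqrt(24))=-1091216347 /1231200 + 2 * sqrt(6)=-881.40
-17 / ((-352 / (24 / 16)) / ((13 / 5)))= 663 / 3520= 0.19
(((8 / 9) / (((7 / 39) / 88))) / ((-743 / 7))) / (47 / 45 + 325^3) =-17160 / 143470111787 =-0.00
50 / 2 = 25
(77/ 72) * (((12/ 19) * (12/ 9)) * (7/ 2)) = 3.15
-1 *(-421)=421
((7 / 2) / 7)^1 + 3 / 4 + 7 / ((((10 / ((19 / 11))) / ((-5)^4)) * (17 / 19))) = 632685 / 748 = 845.84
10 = 10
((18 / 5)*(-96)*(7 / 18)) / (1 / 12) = -8064 / 5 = -1612.80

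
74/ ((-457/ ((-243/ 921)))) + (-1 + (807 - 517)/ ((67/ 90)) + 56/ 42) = 389.93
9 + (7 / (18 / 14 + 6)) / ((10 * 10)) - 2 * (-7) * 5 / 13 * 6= 2739337 / 66300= 41.32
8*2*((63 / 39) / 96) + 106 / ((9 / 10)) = 27623 / 234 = 118.05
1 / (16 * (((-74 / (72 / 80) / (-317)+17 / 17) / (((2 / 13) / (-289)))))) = -2853 / 107991208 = -0.00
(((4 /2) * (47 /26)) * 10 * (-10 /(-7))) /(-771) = -4700 /70161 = -0.07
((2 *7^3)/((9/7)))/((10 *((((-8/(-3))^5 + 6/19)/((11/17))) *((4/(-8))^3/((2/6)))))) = -2580732/3788875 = -0.68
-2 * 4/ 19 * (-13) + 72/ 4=446/ 19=23.47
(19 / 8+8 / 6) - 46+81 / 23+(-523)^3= -78966749585 / 552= -143055705.77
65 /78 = 5 /6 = 0.83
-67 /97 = -0.69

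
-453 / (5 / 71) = -32163 / 5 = -6432.60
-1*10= -10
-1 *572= -572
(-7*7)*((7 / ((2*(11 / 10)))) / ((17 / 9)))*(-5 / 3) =25725 / 187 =137.57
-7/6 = -1.17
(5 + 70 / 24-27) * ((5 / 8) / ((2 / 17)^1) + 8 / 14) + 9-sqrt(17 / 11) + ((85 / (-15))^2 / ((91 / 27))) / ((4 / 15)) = -1180355 / 17472-sqrt(187) / 11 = -68.80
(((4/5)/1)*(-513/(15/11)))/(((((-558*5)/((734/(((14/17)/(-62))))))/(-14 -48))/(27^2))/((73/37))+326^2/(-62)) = 17209305371016/98016247910675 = 0.18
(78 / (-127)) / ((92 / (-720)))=14040 / 2921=4.81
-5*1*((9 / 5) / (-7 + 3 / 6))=18 / 13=1.38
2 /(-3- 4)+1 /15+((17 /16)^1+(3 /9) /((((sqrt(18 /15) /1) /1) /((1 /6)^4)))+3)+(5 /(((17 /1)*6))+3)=sqrt(30) /23328+196849 /28560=6.89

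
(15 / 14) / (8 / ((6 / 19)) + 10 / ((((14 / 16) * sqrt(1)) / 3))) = 0.02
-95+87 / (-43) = -97.02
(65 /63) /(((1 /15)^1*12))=325 /252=1.29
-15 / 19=-0.79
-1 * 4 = -4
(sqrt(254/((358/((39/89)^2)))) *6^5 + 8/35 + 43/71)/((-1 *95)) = -303264 *sqrt(22733)/1513445 - 2073/236075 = -30.22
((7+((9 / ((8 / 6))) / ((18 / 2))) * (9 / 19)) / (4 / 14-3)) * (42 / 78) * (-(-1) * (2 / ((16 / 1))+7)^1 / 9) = -2107 / 1824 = -1.16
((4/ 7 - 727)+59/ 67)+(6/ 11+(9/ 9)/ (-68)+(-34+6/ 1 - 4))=-265570727/ 350812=-757.02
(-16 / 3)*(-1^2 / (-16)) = -0.33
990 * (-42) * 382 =-15883560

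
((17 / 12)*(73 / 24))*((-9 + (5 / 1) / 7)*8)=-35989 / 126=-285.63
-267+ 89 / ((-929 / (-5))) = -247598 / 929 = -266.52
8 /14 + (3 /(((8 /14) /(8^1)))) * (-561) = -164930 /7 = -23561.43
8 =8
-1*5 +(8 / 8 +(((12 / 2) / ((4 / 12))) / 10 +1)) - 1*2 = -16 / 5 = -3.20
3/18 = 1/6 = 0.17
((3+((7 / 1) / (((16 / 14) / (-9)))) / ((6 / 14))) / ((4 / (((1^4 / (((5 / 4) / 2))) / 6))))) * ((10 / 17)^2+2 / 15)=-69613 / 17340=-4.01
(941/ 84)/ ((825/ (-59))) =-55519/ 69300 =-0.80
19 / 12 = 1.58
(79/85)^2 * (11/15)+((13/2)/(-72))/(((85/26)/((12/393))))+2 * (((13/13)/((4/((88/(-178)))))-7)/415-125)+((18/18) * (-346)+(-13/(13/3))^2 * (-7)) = -414295970746943/629244974250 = -658.40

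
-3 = -3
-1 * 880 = -880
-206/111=-1.86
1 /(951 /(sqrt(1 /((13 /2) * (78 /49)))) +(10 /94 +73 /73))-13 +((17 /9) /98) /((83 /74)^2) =-3073599630337012057 /236709710447619591 +14705313 * sqrt(3) /77915040359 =-12.98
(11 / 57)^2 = 121 / 3249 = 0.04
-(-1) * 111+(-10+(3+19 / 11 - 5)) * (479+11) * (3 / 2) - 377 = -85981 / 11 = -7816.45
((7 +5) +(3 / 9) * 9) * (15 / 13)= 225 / 13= 17.31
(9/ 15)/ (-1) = -3/ 5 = -0.60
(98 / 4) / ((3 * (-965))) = -49 / 5790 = -0.01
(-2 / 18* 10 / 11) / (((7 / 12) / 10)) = -400 / 231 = -1.73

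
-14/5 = -2.80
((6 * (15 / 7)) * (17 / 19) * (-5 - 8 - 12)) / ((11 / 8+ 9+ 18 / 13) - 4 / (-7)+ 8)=-14.15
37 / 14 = 2.64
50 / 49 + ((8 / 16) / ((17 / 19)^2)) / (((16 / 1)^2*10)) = 74001689 / 72504320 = 1.02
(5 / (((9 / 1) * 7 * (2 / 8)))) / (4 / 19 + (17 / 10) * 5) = 760 / 20853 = 0.04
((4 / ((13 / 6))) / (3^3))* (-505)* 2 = -8080 / 117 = -69.06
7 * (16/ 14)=8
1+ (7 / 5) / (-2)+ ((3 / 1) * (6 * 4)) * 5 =3603 / 10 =360.30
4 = 4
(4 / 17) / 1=4 / 17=0.24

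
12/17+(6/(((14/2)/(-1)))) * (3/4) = 15/238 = 0.06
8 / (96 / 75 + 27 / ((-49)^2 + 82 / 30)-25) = -7211200 / 21371083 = -0.34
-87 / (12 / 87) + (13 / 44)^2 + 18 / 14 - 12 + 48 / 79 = -686012843 / 1070608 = -640.77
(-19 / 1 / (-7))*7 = 19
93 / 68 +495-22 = 32257 / 68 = 474.37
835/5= 167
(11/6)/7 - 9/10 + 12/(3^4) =-463/945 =-0.49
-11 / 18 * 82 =-451 / 9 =-50.11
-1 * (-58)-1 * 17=41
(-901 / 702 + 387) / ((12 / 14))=1895411 / 4212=450.00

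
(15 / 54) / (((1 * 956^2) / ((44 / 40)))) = 11 / 32901696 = 0.00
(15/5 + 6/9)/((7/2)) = 22/21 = 1.05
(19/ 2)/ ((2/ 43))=817/ 4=204.25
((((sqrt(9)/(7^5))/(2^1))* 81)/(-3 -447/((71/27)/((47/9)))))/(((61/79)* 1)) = -454329/43223570320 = -0.00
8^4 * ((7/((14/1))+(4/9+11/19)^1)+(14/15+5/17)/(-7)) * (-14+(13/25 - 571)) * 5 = -8208919666688/508725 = -16136261.57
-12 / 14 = -6 / 7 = -0.86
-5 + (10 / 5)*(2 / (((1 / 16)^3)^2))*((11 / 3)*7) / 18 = 2583691129 / 27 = 95692264.04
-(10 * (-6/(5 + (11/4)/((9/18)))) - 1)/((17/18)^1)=846/119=7.11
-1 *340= -340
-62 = -62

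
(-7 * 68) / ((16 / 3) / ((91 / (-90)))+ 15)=-43316 / 885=-48.94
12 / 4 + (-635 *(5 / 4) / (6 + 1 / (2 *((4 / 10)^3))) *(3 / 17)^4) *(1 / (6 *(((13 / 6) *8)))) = 1439477823 / 479911666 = 3.00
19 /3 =6.33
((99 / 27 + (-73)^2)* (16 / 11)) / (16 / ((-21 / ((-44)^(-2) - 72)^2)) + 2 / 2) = -5451094528 / 2774990215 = -1.96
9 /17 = 0.53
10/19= 0.53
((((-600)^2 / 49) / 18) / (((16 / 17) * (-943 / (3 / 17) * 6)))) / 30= -125 / 277242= -0.00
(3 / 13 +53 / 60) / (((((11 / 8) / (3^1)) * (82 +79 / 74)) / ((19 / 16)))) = 55537 / 1598220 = 0.03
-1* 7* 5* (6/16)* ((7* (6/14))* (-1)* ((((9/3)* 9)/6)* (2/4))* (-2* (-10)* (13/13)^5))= 14175/8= 1771.88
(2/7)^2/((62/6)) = 12/1519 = 0.01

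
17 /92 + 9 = 845 /92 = 9.18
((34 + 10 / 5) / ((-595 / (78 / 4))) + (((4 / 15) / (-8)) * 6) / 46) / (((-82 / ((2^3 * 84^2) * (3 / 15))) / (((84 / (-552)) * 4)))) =-914768064 / 9217825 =-99.24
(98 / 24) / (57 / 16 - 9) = -196 / 261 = -0.75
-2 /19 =-0.11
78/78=1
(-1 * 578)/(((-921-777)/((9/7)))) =867/1981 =0.44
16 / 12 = 1.33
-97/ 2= -48.50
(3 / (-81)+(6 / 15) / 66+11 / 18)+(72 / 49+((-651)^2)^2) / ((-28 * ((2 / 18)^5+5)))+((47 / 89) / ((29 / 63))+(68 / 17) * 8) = -1991805963313234766747677 / 1552575011830920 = -1282904818.21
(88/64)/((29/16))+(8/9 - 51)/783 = 4895/7047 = 0.69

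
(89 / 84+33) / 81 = 2861 / 6804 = 0.42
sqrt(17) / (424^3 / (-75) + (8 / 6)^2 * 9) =-75 * sqrt(17) / 76223824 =-0.00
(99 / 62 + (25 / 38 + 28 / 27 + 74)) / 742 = 614585 / 5900013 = 0.10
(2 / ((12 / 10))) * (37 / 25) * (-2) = -74 / 15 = -4.93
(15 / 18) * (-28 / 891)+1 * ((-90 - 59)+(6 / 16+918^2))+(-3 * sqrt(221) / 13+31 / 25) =450441444379 / 534600 - 3 * sqrt(221) / 13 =842573.16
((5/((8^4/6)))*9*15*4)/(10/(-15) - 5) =-0.70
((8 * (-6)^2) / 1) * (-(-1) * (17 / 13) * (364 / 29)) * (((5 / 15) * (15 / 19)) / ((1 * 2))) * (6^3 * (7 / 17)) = 30481920 / 551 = 55321.09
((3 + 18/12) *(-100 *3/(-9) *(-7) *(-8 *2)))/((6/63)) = 176400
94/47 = 2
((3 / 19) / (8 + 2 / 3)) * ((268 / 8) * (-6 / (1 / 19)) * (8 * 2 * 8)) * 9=-1041984 / 13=-80152.62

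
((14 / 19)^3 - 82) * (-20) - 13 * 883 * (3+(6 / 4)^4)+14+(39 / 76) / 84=-34916372059 / 384104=-90903.43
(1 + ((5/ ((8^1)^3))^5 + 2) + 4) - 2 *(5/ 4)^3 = 108851651152949/ 35184372088832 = 3.09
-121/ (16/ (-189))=22869/ 16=1429.31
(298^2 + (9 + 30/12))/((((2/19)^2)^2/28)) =162043346857/8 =20255418357.12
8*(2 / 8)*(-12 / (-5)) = 24 / 5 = 4.80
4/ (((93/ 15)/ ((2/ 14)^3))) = 20/ 10633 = 0.00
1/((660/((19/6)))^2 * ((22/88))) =361/3920400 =0.00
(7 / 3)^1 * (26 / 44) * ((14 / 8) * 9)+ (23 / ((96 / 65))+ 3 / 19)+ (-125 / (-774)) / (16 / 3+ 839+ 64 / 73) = 1993377216511 / 53232085984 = 37.45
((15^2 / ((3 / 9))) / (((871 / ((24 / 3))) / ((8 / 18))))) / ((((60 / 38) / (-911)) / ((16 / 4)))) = -5538880 / 871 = -6359.22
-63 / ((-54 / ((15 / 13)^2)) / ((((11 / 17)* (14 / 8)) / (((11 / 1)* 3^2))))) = 1225 / 68952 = 0.02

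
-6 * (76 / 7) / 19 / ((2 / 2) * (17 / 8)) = -192 / 119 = -1.61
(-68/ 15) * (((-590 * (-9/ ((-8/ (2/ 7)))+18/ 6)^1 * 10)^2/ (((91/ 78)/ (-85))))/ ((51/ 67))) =57153442485000/ 343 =166628112201.17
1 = 1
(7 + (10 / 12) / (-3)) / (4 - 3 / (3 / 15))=-0.61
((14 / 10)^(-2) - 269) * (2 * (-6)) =157872 / 49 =3221.88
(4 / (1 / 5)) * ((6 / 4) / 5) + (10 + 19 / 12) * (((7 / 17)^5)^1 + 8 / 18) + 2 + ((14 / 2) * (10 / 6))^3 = 81847565999 / 51114852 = 1601.25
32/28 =8/7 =1.14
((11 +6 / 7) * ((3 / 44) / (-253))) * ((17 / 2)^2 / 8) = -71961 / 2493568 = -0.03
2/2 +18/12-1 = 3/2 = 1.50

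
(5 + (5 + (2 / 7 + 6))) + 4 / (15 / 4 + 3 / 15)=9566 / 553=17.30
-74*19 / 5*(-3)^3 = 37962 / 5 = 7592.40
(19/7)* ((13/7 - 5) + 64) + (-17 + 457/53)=407226/2597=156.81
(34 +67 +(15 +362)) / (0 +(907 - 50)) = 478 / 857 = 0.56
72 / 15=24 / 5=4.80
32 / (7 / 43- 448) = -1376 / 19257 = -0.07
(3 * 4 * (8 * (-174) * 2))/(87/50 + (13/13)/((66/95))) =-27561600/2623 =-10507.66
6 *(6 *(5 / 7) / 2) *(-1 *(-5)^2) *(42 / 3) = -4500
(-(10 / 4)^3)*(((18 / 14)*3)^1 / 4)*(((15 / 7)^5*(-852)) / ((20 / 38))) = 2074403671875 / 1882384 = 1102008.77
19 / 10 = 1.90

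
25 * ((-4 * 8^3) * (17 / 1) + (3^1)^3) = -869725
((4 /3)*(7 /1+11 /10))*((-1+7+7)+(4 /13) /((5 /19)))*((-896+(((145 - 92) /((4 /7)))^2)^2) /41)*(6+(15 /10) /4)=4805227417060917 /2728960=1760827354.40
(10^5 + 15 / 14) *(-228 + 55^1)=-242202595 / 14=-17300185.36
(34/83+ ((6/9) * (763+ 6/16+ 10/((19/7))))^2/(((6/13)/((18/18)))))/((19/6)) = 14667858538007/81978768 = 178922.65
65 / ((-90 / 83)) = -1079 / 18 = -59.94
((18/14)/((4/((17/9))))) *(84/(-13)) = -51/13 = -3.92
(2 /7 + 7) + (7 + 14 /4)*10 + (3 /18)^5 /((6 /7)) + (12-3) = 39610993 /326592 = 121.29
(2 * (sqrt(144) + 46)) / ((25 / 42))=4872 / 25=194.88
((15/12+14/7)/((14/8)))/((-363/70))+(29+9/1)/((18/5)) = 11105/1089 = 10.20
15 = 15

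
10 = 10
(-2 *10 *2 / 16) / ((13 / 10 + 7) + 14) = -25 / 223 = -0.11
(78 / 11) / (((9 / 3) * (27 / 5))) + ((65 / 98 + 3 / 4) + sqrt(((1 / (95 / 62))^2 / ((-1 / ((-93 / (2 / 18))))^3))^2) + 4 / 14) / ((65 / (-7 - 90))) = -12727526511871398973 / 34148614500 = -372709894.62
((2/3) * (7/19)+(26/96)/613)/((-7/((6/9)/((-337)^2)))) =-45853/222220008024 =-0.00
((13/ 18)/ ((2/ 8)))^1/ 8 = 13/ 36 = 0.36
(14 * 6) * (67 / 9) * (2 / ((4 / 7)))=6566 / 3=2188.67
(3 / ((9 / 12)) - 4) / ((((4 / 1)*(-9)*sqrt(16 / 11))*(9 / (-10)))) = 0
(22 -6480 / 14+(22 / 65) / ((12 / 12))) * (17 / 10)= -1703706 / 2275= -748.88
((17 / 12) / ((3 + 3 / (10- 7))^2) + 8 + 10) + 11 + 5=6545 / 192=34.09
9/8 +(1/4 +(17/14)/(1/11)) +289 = 17009/56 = 303.73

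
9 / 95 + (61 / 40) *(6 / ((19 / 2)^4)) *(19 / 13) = 0.10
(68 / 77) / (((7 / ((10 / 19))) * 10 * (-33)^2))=68 / 11152449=0.00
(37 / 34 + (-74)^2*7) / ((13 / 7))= 9123275 / 442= 20640.89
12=12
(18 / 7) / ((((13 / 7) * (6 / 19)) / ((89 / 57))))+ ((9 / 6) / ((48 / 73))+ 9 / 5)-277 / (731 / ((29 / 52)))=16293579 / 1520480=10.72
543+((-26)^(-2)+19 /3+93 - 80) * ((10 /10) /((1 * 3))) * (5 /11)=36535787 /66924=545.93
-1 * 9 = -9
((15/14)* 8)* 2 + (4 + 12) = 232/7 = 33.14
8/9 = 0.89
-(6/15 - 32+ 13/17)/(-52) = -2621/4420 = -0.59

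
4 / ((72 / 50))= 25 / 9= 2.78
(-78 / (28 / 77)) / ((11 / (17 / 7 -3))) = 78 / 7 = 11.14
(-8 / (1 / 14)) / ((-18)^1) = 56 / 9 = 6.22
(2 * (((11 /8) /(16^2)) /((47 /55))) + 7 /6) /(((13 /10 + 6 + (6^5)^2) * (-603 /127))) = -0.00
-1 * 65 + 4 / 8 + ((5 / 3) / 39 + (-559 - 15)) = -149399 / 234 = -638.46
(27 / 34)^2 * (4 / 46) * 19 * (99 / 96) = 457083 / 425408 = 1.07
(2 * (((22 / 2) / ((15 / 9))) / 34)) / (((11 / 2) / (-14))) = -84 / 85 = -0.99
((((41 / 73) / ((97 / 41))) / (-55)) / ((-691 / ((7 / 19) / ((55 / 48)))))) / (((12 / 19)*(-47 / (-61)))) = 2871148 / 695658151925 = 0.00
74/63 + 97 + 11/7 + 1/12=25157/252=99.83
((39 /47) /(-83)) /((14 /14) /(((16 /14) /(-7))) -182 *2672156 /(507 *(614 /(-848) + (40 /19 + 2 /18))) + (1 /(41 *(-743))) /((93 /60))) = 1444021504536 /92843841126349380481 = 0.00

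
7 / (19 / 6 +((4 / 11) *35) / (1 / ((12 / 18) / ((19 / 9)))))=8778 / 9011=0.97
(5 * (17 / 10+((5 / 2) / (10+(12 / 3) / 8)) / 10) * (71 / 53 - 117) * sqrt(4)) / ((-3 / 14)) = 9304.23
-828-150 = -978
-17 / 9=-1.89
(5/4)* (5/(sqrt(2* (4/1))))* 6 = 75* sqrt(2)/8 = 13.26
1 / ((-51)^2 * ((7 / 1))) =1 / 18207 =0.00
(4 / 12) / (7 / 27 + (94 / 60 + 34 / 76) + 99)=855 / 259766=0.00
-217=-217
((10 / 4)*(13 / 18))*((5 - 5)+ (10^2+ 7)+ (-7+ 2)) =1105 / 6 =184.17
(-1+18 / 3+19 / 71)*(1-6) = -1870 / 71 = -26.34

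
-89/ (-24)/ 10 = 89/ 240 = 0.37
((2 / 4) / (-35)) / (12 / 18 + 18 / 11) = -0.01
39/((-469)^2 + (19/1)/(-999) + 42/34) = 662337/3735618319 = 0.00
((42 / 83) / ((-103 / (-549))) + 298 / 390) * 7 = 40390777 / 1667055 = 24.23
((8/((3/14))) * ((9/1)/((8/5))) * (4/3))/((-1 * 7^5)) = -0.02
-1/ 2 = -0.50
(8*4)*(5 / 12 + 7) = 712 / 3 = 237.33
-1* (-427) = 427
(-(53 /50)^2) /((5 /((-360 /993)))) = 16854 /206875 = 0.08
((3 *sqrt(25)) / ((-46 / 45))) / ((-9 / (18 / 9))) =75 / 23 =3.26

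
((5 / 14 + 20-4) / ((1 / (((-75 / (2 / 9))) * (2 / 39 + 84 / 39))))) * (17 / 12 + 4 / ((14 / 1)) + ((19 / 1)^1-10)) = -663933975 / 5096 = -130285.32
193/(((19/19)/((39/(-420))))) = -2509/140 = -17.92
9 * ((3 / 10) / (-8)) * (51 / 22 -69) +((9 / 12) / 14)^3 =217375677 / 9658880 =22.51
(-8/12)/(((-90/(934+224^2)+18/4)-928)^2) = -208978568/267342782403675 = -0.00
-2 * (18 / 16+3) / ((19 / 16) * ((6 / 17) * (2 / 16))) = -157.47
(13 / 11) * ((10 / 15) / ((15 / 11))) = 26 / 45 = 0.58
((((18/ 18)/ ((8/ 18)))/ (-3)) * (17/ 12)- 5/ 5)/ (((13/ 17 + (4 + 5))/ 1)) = -561/ 2656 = -0.21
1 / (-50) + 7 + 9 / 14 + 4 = 2034 / 175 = 11.62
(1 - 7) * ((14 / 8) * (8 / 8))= -21 / 2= -10.50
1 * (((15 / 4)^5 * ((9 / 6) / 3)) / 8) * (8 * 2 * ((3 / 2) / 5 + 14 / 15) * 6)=5619375 / 1024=5487.67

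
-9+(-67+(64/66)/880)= -137938/1815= -76.00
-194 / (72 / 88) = -2134 / 9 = -237.11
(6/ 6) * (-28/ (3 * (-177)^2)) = -0.00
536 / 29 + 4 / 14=3810 / 203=18.77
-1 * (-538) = 538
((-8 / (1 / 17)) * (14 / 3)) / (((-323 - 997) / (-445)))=-213.96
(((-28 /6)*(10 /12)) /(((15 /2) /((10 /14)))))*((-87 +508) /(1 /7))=-29470 /27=-1091.48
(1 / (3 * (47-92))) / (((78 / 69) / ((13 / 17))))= -23 / 4590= -0.01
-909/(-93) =303/31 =9.77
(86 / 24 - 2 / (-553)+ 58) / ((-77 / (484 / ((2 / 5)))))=-22478005 / 23226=-967.79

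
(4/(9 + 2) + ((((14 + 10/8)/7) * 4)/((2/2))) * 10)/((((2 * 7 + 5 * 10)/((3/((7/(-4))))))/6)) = -30321/2156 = -14.06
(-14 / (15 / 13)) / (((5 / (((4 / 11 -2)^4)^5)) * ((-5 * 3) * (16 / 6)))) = 96674124641003592822816768 / 84093749366570001150125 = 1149.60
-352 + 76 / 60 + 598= 3709 / 15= 247.27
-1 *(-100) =100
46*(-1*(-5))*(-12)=-2760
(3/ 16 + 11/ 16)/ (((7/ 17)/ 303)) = 5151/ 8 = 643.88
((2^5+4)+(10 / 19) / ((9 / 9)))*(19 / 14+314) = 1532005 / 133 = 11518.83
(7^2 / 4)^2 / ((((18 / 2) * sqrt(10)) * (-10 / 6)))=-2401 * sqrt(10) / 2400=-3.16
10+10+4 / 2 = 22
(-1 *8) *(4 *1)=-32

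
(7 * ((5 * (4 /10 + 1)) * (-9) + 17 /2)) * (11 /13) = -8393 /26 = -322.81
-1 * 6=-6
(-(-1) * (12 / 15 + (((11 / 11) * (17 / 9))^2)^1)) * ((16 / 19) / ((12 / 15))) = 7076 / 1539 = 4.60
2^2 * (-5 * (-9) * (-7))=-1260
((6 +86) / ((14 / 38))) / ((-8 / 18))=-3933 / 7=-561.86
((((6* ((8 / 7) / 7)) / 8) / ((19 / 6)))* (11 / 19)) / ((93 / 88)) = 11616 / 548359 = 0.02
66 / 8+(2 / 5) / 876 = 36137 / 4380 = 8.25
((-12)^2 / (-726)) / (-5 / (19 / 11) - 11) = 0.01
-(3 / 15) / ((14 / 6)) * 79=-237 / 35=-6.77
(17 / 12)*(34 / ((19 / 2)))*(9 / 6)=289 / 38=7.61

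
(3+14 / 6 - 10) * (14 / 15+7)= -1666 / 45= -37.02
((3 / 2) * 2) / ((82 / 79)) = 2.89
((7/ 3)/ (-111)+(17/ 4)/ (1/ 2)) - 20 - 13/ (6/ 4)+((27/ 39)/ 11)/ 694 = -333575674/ 16523793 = -20.19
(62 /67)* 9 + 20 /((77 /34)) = 88526 /5159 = 17.16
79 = 79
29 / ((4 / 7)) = 203 / 4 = 50.75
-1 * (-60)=60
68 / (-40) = -17 / 10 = -1.70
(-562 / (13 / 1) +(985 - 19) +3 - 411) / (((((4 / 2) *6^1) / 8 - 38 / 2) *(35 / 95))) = -36328 / 455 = -79.84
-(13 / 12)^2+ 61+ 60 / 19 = 172325 / 2736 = 62.98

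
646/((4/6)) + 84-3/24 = 8423/8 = 1052.88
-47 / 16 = -2.94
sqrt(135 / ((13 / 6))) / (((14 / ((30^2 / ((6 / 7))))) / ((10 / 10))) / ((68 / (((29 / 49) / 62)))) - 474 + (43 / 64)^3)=-4569307545600 * sqrt(130) / 3126450772337789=-0.02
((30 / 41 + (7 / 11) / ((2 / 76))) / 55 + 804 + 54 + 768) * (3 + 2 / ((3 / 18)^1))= 121032498 / 4961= 24396.79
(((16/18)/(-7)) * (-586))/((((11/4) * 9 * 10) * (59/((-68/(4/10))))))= -0.87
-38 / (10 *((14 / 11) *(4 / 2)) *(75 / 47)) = -9823 / 10500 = -0.94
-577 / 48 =-12.02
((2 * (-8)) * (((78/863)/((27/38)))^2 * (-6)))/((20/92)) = 7.15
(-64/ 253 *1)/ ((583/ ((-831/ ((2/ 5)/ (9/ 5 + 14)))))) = 2100768/ 147499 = 14.24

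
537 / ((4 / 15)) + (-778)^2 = 2429191 / 4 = 607297.75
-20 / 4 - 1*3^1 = -8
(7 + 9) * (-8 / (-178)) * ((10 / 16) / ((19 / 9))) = 0.21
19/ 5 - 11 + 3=-21/ 5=-4.20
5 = 5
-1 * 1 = -1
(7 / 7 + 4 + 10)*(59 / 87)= 295 / 29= 10.17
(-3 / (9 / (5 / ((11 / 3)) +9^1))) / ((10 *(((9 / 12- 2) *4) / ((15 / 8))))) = 57 / 440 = 0.13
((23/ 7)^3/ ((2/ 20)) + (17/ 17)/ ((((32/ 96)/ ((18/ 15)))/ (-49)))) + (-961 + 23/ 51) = -68417396/ 87465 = -782.23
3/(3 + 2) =3/5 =0.60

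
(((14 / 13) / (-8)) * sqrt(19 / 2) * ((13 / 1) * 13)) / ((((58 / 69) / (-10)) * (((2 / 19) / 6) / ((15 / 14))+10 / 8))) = 26842725 * sqrt(38) / 251198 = 658.72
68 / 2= 34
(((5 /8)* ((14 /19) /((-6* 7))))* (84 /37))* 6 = -105 /703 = -0.15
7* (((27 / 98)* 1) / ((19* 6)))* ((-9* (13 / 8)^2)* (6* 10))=-205335 / 8512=-24.12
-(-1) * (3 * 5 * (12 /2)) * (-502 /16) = -11295 /4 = -2823.75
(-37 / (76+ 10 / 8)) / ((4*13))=-37 / 4017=-0.01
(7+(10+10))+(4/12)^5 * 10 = 6571/243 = 27.04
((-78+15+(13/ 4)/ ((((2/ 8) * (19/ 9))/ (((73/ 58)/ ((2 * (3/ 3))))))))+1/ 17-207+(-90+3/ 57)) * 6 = -40017321/ 18734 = -2136.08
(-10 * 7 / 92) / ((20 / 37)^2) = -9583 / 3680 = -2.60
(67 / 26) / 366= 67 / 9516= 0.01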